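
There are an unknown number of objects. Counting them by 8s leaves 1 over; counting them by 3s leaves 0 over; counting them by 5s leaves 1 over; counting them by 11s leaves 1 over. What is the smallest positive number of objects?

441

The moduli are pairwise coprime; M = 8·3·5·11 = 1320.
M/8 = 165; 165 ≡ 5 (mod 8); 5·5 ≡ 1, so inverse 5.
M/3 = 440; 440 ≡ 2 (mod 3); 2·2 ≡ 1, so inverse 2.
M/5 = 264; 264 ≡ 4 (mod 5); 4·4 ≡ 1, so inverse 4.
M/11 = 120; 120 ≡ 10 (mod 11); 10·10 ≡ 1, so inverse 10.
N ≡ 1·165·5 + 0·440·2 + 1·264·4 + 1·120·10 = 3081.
3081 mod 1320 = 441.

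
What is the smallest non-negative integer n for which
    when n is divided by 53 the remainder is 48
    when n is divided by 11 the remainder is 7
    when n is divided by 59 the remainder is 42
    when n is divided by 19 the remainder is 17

62641

The moduli are pairwise coprime; M = 53·11·59·19 = 653543.
M/53 = 12331; 12331 ≡ 35 (mod 53); 35·50 ≡ 1, so inverse 50.
M/11 = 59413; 59413 ≡ 2 (mod 11); 2·6 ≡ 1, so inverse 6.
M/59 = 11077; 11077 ≡ 44 (mod 59); 44·55 ≡ 1, so inverse 55.
M/19 = 34397; 34397 ≡ 7 (mod 19); 7·11 ≡ 1, so inverse 11.
n ≡ 48·12331·50 + 7·59413·6 + 42·11077·55 + 17·34397·11 = 64109855.
64109855 mod 653543 = 62641.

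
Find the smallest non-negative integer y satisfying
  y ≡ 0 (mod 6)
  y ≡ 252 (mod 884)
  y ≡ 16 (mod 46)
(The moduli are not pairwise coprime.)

24120

gcd(6, 884) = 2 and 2 | (252 − 0), so the pair is consistent; merging gives y ≡ 252 (mod 2652), where 2652 = lcm(6, 884).
gcd(2652, 46) = 2 and 2 | (16 − 252), so the pair is consistent; merging gives y ≡ 24120 (mod 60996), where 60996 = lcm(2652, 46).
The solution is unique modulo lcm(6, 884, 46) = 60996.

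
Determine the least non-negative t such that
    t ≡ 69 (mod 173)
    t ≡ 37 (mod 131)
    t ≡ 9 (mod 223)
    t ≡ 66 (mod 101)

136747400

From t ≡ 69 (mod 173) write t = 69 + 173s. Substituting into t ≡ 37 (mod 131) gives 173s ≡ 99 (mod 131), and since 42⁻¹ ≡ 78 (mod 131), s ≡ 124. Hence t ≡ 69 + 173·124 = 21521 (mod 22663).
From t ≡ 21521 (mod 22663) write t = 21521 + 22663s. Substituting into t ≡ 9 (mod 223) gives 22663s ≡ 119 (mod 223), and since 140⁻¹ ≡ 180 (mod 223), s ≡ 12. Hence t ≡ 21521 + 22663·12 = 293477 (mod 5053849).
From t ≡ 293477 (mod 5053849) write t = 293477 + 5053849s. Substituting into t ≡ 66 (mod 101) gives 5053849s ≡ 95 (mod 101), and since 11⁻¹ ≡ 46 (mod 101), s ≡ 27. Hence t ≡ 293477 + 5053849·27 = 136747400 (mod 510438749).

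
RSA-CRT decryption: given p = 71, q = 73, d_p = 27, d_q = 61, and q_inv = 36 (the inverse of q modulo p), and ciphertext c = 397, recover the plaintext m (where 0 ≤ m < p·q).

m₁ = c^(d_p) mod p: c ≡ 42 (mod 71), and 42^27 mod 71 = 52.
m₂ = c^(d_q) mod q: c ≡ 32 (mod 73), and 32^61 mod 73 = 37.
h = q_inv·(m₁ − m₂) mod p = 36·(52 − 37) mod 71 = 43.
m = m₂ + h·q = 37 + 43·73 = 3176.

3176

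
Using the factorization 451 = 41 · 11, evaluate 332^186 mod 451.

119

Mod 41: 332 ≡ 4; by Fermat, exponent reduces to 186 mod 40 = 26; 4^26 ≡ 37 (mod 41).
Mod 11: 332 ≡ 2; by Fermat, exponent reduces to 186 mod 10 = 6; 2^6 ≡ 9 (mod 11).
Combine by CRT: x ≡ 37 (mod 41), x ≡ 9 (mod 11) ⇒ x ≡ 119 (mod 451).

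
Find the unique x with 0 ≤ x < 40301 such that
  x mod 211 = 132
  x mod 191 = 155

From x ≡ 132 (mod 211) write x = 132 + 211t. Substituting into x ≡ 155 (mod 191) gives 211t ≡ 23 (mod 191), and since 20⁻¹ ≡ 86 (mod 191), t ≡ 68. Hence x ≡ 132 + 211·68 = 14480 (mod 40301).

14480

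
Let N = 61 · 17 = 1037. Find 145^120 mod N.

1

Mod 61: 145 ≡ 23; since 60 | 120, by Fermat 23^120 ≡ 1 (mod 61).
Mod 17: 145 ≡ 9; by Fermat, exponent reduces to 120 mod 16 = 8; 9^8 ≡ 1 (mod 17).
Combine by CRT: x ≡ 1 (mod 61), x ≡ 1 (mod 17) ⇒ x ≡ 1 (mod 1037).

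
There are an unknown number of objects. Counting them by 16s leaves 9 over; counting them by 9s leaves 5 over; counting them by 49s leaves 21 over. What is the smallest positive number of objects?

3353

The moduli are pairwise coprime; M = 16·9·49 = 7056.
M/16 = 441; 441 ≡ 9 (mod 16); 9·9 ≡ 1, so inverse 9.
M/9 = 784; 784 ≡ 1 (mod 9), inverse 1.
M/49 = 144; 144 ≡ 46 (mod 49); 46·16 ≡ 1, so inverse 16.
N ≡ 9·441·9 + 5·784·1 + 21·144·16 = 88025.
88025 mod 7056 = 3353.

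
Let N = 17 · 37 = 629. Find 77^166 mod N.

Mod 17: 77 ≡ 9; by Fermat, exponent reduces to 166 mod 16 = 6; 9^6 ≡ 4 (mod 17).
Mod 37: 77 ≡ 3; by Fermat, exponent reduces to 166 mod 36 = 22; 3^22 ≡ 7 (mod 37).
Combine by CRT: x ≡ 4 (mod 17), x ≡ 7 (mod 37) ⇒ x ≡ 599 (mod 629).

599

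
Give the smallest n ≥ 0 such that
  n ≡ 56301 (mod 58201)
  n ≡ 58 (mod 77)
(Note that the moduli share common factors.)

gcd(58201, 77) = 11 and 11 | (58 − 56301), so the pair is consistent; merging gives n ≡ 230904 (mod 407407), where 407407 = lcm(58201, 77).
The solution is unique modulo lcm(58201, 77) = 407407.

230904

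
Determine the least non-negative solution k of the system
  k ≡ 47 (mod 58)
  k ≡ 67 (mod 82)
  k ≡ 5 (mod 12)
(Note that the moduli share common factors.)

7529

Combine the congruences pairwise.
gcd(58, 82) = 2 and 2 | (67 − 47), so the pair is consistent; merging gives k ≡ 395 (mod 2378), where 2378 = lcm(58, 82).
gcd(2378, 12) = 2 and 2 | (5 − 395), so the pair is consistent; merging gives k ≡ 7529 (mod 14268), where 14268 = lcm(2378, 12).
The solution is unique modulo lcm(58, 82, 12) = 14268.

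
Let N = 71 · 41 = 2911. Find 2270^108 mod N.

Mod 71: 2270 ≡ 69; by Fermat, exponent reduces to 108 mod 70 = 38; 69^38 ≡ 8 (mod 71).
Mod 41: 2270 ≡ 15; by Fermat, exponent reduces to 108 mod 40 = 28; 15^28 ≡ 23 (mod 41).
Combine by CRT: x ≡ 8 (mod 71), x ≡ 23 (mod 41) ⇒ x ≡ 1499 (mod 2911).

1499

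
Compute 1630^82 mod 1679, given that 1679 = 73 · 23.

Mod 73: 1630 ≡ 24; by Fermat, exponent reduces to 82 mod 72 = 10; 24^10 ≡ 9 (mod 73).
Mod 23: 1630 ≡ 20; by Fermat, exponent reduces to 82 mod 22 = 16; 20^16 ≡ 13 (mod 23).
Combine by CRT: x ≡ 9 (mod 73), x ≡ 13 (mod 23) ⇒ x ≡ 82 (mod 1679).

82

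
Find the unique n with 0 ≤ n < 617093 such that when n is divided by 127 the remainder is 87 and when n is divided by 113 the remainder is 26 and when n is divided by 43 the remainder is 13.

The moduli are pairwise coprime; M = 127·113·43 = 617093.
M/127 = 4859; 4859 ≡ 33 (mod 127); 33·77 ≡ 1, so inverse 77.
M/113 = 5461; 5461 ≡ 37 (mod 113); 37·55 ≡ 1, so inverse 55.
M/43 = 14351; 14351 ≡ 32 (mod 43); 32·39 ≡ 1, so inverse 39.
n ≡ 87·4859·77 + 26·5461·55 + 13·14351·39 = 47635628.
47635628 mod 617093 = 119467.

119467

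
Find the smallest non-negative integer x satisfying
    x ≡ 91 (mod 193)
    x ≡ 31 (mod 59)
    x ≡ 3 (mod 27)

From x ≡ 91 (mod 193) write x = 91 + 193t. Substituting into x ≡ 31 (mod 59) gives 193t ≡ 58 (mod 59), and since 16⁻¹ ≡ 48 (mod 59), t ≡ 11. Hence x ≡ 91 + 193·11 = 2214 (mod 11387).
From x ≡ 2214 (mod 11387) write x = 2214 + 11387t. Substituting into x ≡ 3 (mod 27) gives 11387t ≡ 3 (mod 27), and since 20⁻¹ ≡ 23 (mod 27), t ≡ 15. Hence x ≡ 2214 + 11387·15 = 173019 (mod 307449).

173019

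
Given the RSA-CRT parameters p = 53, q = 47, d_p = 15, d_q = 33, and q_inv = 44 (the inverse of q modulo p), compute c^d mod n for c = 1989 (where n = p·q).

m₁ = c^(d_p) mod p: c ≡ 28 (mod 53), and 28^15 mod 53 = 42.
m₂ = c^(d_q) mod q: c ≡ 15 (mod 47), and 15^33 mod 47 = 31.
h = q_inv·(m₁ − m₂) mod p = 44·(42 − 31) mod 53 = 7.
m = m₂ + h·q = 31 + 7·47 = 360.

360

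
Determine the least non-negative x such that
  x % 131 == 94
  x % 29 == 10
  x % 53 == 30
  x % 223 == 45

The moduli are pairwise coprime; N = 131·29·53·223 = 44900381.
N/131 = 342751; 342751 ≡ 55 (mod 131); 55·81 ≡ 1, so inverse 81.
N/29 = 1548289; 1548289 ≡ 8 (mod 29); 8·11 ≡ 1, so inverse 11.
N/53 = 847177; 847177 ≡ 25 (mod 53); 25·17 ≡ 1, so inverse 17.
N/223 = 201347; 201347 ≡ 201 (mod 223); 201·152 ≡ 1, so inverse 152.
x ≡ 94·342751·81 + 10·1548289·11 + 30·847177·17 + 45·201347·152 = 4589291654.
4589291654 mod 44900381 = 9452792.

9452792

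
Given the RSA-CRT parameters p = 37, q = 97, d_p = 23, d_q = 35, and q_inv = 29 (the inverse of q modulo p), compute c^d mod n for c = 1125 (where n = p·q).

m₁ = c^(d_p) mod p: c ≡ 15 (mod 37), and 15^23 mod 37 = 13.
m₂ = c^(d_q) mod q: c ≡ 58 (mod 97), and 58^35 mod 97 = 29.
h = q_inv·(m₁ − m₂) mod p = 29·(13 − 29) mod 37 = 17.
m = m₂ + h·q = 29 + 17·97 = 1678.

1678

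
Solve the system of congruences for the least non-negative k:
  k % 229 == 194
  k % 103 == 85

From k ≡ 194 (mod 229) write k = 194 + 229t. Substituting into k ≡ 85 (mod 103) gives 229t ≡ 97 (mod 103), and since 23⁻¹ ≡ 9 (mod 103), t ≡ 49. Hence k ≡ 194 + 229·49 = 11415 (mod 23587).

11415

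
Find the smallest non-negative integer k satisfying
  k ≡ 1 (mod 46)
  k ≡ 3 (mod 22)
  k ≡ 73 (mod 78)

6625

Combine the congruences pairwise.
gcd(46, 22) = 2 and 2 | (3 − 1), so the pair is consistent; merging gives k ≡ 47 (mod 506), where 506 = lcm(46, 22).
gcd(506, 78) = 2 and 2 | (73 − 47), so the pair is consistent; merging gives k ≡ 6625 (mod 19734), where 19734 = lcm(506, 78).
The solution is unique modulo lcm(46, 22, 78) = 19734.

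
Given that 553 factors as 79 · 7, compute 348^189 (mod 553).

433

Mod 79: 348 ≡ 32; by Fermat, exponent reduces to 189 mod 78 = 33; 32^33 ≡ 38 (mod 79).
Mod 7: 348 ≡ 5; by Fermat, exponent reduces to 189 mod 6 = 3; 5^3 ≡ 6 (mod 7).
Combine by CRT: x ≡ 38 (mod 79), x ≡ 6 (mod 7) ⇒ x ≡ 433 (mod 553).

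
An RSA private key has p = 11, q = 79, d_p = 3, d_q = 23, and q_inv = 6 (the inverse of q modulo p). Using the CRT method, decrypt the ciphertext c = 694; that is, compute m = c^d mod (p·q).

100

m₁ = c^(d_p) mod p: c ≡ 1 (mod 11), and 1^3 mod 11 = 1.
m₂ = c^(d_q) mod q: c ≡ 62 (mod 79), and 62^23 mod 79 = 21.
h = q_inv·(m₁ − m₂) mod p = 6·(1 − 21) mod 11 = 1.
m = m₂ + h·q = 21 + 1·79 = 100.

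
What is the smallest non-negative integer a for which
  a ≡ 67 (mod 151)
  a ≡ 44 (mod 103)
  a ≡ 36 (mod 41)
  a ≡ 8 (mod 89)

Combine the congruences pairwise.
From a ≡ 67 (mod 151) write a = 67 + 151t. Substituting into a ≡ 44 (mod 103) gives 151t ≡ 80 (mod 103), and since 48⁻¹ ≡ 88 (mod 103), t ≡ 36. Hence a ≡ 67 + 151·36 = 5503 (mod 15553).
From a ≡ 5503 (mod 15553) write a = 5503 + 15553t. Substituting into a ≡ 36 (mod 41) gives 15553t ≡ 27 (mod 41), and since 14⁻¹ ≡ 3 (mod 41), t ≡ 40. Hence a ≡ 5503 + 15553·40 = 627623 (mod 637673).
From a ≡ 627623 (mod 637673) write a = 627623 + 637673t. Substituting into a ≡ 8 (mod 89) gives 637673t ≡ 13 (mod 89), and since 77⁻¹ ≡ 37 (mod 89), t ≡ 36. Hence a ≡ 627623 + 637673·36 = 23583851 (mod 56752897).

23583851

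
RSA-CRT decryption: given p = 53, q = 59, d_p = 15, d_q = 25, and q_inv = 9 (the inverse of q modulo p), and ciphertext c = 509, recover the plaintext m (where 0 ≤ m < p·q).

m₁ = c^(d_p) mod p: c ≡ 32 (mod 53), and 32^15 mod 53 = 33.
m₂ = c^(d_q) mod q: c ≡ 37 (mod 59), and 37^25 mod 59 = 34.
h = q_inv·(m₁ − m₂) mod p = 9·(33 − 34) mod 53 = 44.
m = m₂ + h·q = 34 + 44·59 = 2630.

2630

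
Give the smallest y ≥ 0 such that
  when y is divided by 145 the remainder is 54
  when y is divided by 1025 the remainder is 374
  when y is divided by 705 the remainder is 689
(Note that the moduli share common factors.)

1602449

gcd(145, 1025) = 5 and 5 | (374 − 54), so the pair is consistent; merging gives y ≡ 27024 (mod 29725), where 29725 = lcm(145, 1025).
gcd(29725, 705) = 5 and 5 | (689 − 27024), so the pair is consistent; merging gives y ≡ 1602449 (mod 4191225), where 4191225 = lcm(29725, 705).
The solution is unique modulo lcm(145, 1025, 705) = 4191225.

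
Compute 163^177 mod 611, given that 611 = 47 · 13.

463

Mod 47: 163 ≡ 22; by Fermat, exponent reduces to 177 mod 46 = 39; 22^39 ≡ 40 (mod 47).
Mod 13: 163 ≡ 7; by Fermat, exponent reduces to 177 mod 12 = 9; 7^9 ≡ 8 (mod 13).
Combine by CRT: x ≡ 40 (mod 47), x ≡ 8 (mod 13) ⇒ x ≡ 463 (mod 611).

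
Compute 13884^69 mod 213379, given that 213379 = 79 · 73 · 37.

Mod 79: 13884 ≡ 59; 59^69 ≡ 57 (mod 79).
Mod 73: 13884 ≡ 14; 14^69 ≡ 17 (mod 73).
Mod 37: 13884 ≡ 9; by Fermat, exponent reduces to 69 mod 36 = 33; 9^33 ≡ 10 (mod 37).
Combine by CRT: x ≡ 57 (mod 79), x ≡ 17 (mod 73), x ≡ 10 (mod 37) ⇒ x ≡ 43744 (mod 213379).

43744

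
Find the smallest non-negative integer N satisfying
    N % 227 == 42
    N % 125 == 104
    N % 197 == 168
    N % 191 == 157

From N ≡ 42 (mod 227) write N = 42 + 227t. Substituting into N ≡ 104 (mod 125) gives 227t ≡ 62 (mod 125), and since 102⁻¹ ≡ 38 (mod 125), t ≡ 106. Hence N ≡ 42 + 227·106 = 24104 (mod 28375).
From N ≡ 24104 (mod 28375) write N = 24104 + 28375t. Substituting into N ≡ 168 (mod 197) gives 28375t ≡ 98 (mod 197), and since 7⁻¹ ≡ 169 (mod 197), t ≡ 14. Hence N ≡ 24104 + 28375·14 = 421354 (mod 5589875).
From N ≡ 421354 (mod 5589875) write N = 421354 + 5589875t. Substituting into N ≡ 157 (mod 191) gives 5589875t ≡ 149 (mod 191), and since 69⁻¹ ≡ 36 (mod 191), t ≡ 16. Hence N ≡ 421354 + 5589875·16 = 89859354 (mod 1067666125).

89859354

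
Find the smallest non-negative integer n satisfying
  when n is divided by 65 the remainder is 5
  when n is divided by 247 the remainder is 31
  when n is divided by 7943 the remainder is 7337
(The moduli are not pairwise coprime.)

531575

gcd(65, 247) = 13 and 13 | (31 − 5), so the pair is consistent; merging gives n ≡ 525 (mod 1235), where 1235 = lcm(65, 247).
gcd(1235, 7943) = 13 and 13 | (7337 − 525), so the pair is consistent; merging gives n ≡ 531575 (mod 754585), where 754585 = lcm(1235, 7943).
The solution is unique modulo lcm(65, 247, 7943) = 754585.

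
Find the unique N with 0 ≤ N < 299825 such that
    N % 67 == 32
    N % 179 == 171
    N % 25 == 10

213360

The moduli are pairwise coprime; M = 67·179·25 = 299825.
M/67 = 4475; 4475 ≡ 53 (mod 67); 53·43 ≡ 1, so inverse 43.
M/179 = 1675; 1675 ≡ 64 (mod 179); 64·14 ≡ 1, so inverse 14.
M/25 = 11993; 11993 ≡ 18 (mod 25); 18·7 ≡ 1, so inverse 7.
N ≡ 32·4475·43 + 171·1675·14 + 10·11993·7 = 11007060.
11007060 mod 299825 = 213360.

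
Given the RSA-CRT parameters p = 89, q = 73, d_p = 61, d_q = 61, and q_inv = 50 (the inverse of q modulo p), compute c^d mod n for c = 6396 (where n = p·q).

m₁ = c^(d_p) mod p: c ≡ 77 (mod 89), and 77^61 mod 89 = 12.
m₂ = c^(d_q) mod q: c ≡ 45 (mod 73), and 45^61 mod 73 = 5.
h = q_inv·(m₁ − m₂) mod p = 50·(12 − 5) mod 89 = 83.
m = m₂ + h·q = 5 + 83·73 = 6064.

6064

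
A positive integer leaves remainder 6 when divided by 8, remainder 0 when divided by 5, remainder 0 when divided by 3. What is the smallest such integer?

30

Combine the congruences pairwise.
From x ≡ 6 (mod 8) write x = 6 + 8t. Substituting into x ≡ 0 (mod 5) gives 8t ≡ 4 (mod 5), and since 3⁻¹ ≡ 2 (mod 5), t ≡ 3. Hence x ≡ 6 + 8·3 = 30 (mod 40).
From x ≡ 30 (mod 40) write x = 30 + 40t. Substituting into x ≡ 0 (mod 3) gives 40t ≡ 0 (mod 3), and since 1⁻¹ ≡ 1 (mod 3), t ≡ 0. Hence x ≡ 30 + 40·0 = 30 (mod 120).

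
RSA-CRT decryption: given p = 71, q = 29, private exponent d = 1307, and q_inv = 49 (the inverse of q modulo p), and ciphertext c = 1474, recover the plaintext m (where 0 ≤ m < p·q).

1283

d_p = d mod (p−1) = 1307 mod 70 = 47; d_q = d mod (q−1) = 19.
m₁ = c^(d_p) mod p: c ≡ 54 (mod 71), and 54^47 mod 71 = 5.
m₂ = c^(d_q) mod q: c ≡ 24 (mod 29), and 24^19 mod 29 = 7.
h = q_inv·(m₁ − m₂) mod p = 49·(5 − 7) mod 71 = 44.
m = m₂ + h·q = 7 + 44·29 = 1283.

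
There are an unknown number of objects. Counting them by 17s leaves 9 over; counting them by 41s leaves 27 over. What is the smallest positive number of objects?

From N ≡ 9 (mod 17) write N = 9 + 17t. Substituting into N ≡ 27 (mod 41) gives 17t ≡ 18 (mod 41), and since 17⁻¹ ≡ 29 (mod 41), t ≡ 30. Hence N ≡ 9 + 17·30 = 519 (mod 697).

519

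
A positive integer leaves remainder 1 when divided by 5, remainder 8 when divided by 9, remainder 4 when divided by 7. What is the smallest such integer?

The moduli are pairwise coprime; N = 5·9·7 = 315.
N/5 = 63; 63 ≡ 3 (mod 5); 3·2 ≡ 1, so inverse 2.
N/9 = 35; 35 ≡ 8 (mod 9); 8·8 ≡ 1, so inverse 8.
N/7 = 45; 45 ≡ 3 (mod 7); 3·5 ≡ 1, so inverse 5.
x ≡ 1·63·2 + 8·35·8 + 4·45·5 = 3266.
3266 mod 315 = 116.

116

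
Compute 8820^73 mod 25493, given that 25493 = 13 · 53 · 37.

12187

Mod 13: 8820 ≡ 6; by Fermat, exponent reduces to 73 mod 12 = 1; 6^1 ≡ 6 (mod 13).
Mod 53: 8820 ≡ 22; by Fermat, exponent reduces to 73 mod 52 = 21; 22^21 ≡ 50 (mod 53).
Mod 37: 8820 ≡ 14; by Fermat, exponent reduces to 73 mod 36 = 1; 14^1 ≡ 14 (mod 37).
Combine by CRT: x ≡ 6 (mod 13), x ≡ 50 (mod 53), x ≡ 14 (mod 37) ⇒ x ≡ 12187 (mod 25493).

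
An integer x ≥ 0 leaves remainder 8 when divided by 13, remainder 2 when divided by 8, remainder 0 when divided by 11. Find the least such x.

242

From x ≡ 8 (mod 13) write x = 8 + 13t. Substituting into x ≡ 2 (mod 8) gives 13t ≡ 2 (mod 8), and since 5⁻¹ ≡ 5 (mod 8), t ≡ 2. Hence x ≡ 8 + 13·2 = 34 (mod 104).
From x ≡ 34 (mod 104) write x = 34 + 104t. Substituting into x ≡ 0 (mod 11) gives 104t ≡ 10 (mod 11), and since 5⁻¹ ≡ 9 (mod 11), t ≡ 2. Hence x ≡ 34 + 104·2 = 242 (mod 1144).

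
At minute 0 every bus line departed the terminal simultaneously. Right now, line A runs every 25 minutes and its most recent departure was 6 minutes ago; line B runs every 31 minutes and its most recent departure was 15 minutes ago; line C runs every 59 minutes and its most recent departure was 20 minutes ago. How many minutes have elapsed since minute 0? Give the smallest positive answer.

The moduli are pairwise coprime; N = 25·31·59 = 45725.
N/25 = 1829; 1829 ≡ 4 (mod 25); 4·19 ≡ 1, so inverse 19.
N/31 = 1475; 1475 ≡ 18 (mod 31); 18·19 ≡ 1, so inverse 19.
N/59 = 775; 775 ≡ 8 (mod 59); 8·37 ≡ 1, so inverse 37.
t ≡ 6·1829·19 + 15·1475·19 + 20·775·37 = 1202381.
1202381 mod 45725 = 13531.

13531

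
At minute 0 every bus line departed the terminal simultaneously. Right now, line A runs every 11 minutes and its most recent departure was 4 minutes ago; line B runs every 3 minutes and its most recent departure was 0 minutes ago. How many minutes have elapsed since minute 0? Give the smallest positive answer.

15

Combine the congruences pairwise.
From t ≡ 4 (mod 11) write t = 4 + 11s. Substituting into t ≡ 0 (mod 3) gives 11s ≡ 2 (mod 3), and since 2⁻¹ ≡ 2 (mod 3), s ≡ 1. Hence t ≡ 4 + 11·1 = 15 (mod 33).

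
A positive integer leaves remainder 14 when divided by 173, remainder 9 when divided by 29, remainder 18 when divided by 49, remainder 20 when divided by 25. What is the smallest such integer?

4004445

From x ≡ 14 (mod 173) write x = 14 + 173t. Substituting into x ≡ 9 (mod 29) gives 173t ≡ 24 (mod 29), and since 28⁻¹ ≡ 28 (mod 29), t ≡ 5. Hence x ≡ 14 + 173·5 = 879 (mod 5017).
From x ≡ 879 (mod 5017) write x = 879 + 5017t. Substituting into x ≡ 18 (mod 49) gives 5017t ≡ 21 (mod 49), and since 19⁻¹ ≡ 31 (mod 49), t ≡ 14. Hence x ≡ 879 + 5017·14 = 71117 (mod 245833).
From x ≡ 71117 (mod 245833) write x = 71117 + 245833t. Substituting into x ≡ 20 (mod 25) gives 245833t ≡ 3 (mod 25), and since 8⁻¹ ≡ 22 (mod 25), t ≡ 16. Hence x ≡ 71117 + 245833·16 = 4004445 (mod 6145825).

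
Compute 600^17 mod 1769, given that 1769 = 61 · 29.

Mod 61: 600 ≡ 51; 51^17 ≡ 2 (mod 61).
Mod 29: 600 ≡ 20; 20^17 ≡ 25 (mod 29).
Combine by CRT: x ≡ 2 (mod 61), x ≡ 25 (mod 29) ⇒ x ≡ 1649 (mod 1769).

1649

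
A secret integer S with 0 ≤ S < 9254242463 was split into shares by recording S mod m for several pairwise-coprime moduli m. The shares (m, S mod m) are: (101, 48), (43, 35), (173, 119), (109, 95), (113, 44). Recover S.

5525607836

Combine the congruences pairwise.
From S ≡ 48 (mod 101) write S = 48 + 101t. Substituting into S ≡ 35 (mod 43) gives 101t ≡ 30 (mod 43), and since 15⁻¹ ≡ 23 (mod 43), t ≡ 2. Hence S ≡ 48 + 101·2 = 250 (mod 4343).
From S ≡ 250 (mod 4343) write S = 250 + 4343t. Substituting into S ≡ 119 (mod 173) gives 4343t ≡ 42 (mod 173), and since 18⁻¹ ≡ 125 (mod 173), t ≡ 60. Hence S ≡ 250 + 4343·60 = 260830 (mod 751339).
From S ≡ 260830 (mod 751339) write S = 260830 + 751339t. Substituting into S ≡ 95 (mod 109) gives 751339t ≡ 102 (mod 109), and since 2⁻¹ ≡ 55 (mod 109), t ≡ 51. Hence S ≡ 260830 + 751339·51 = 38579119 (mod 81895951).
From S ≡ 38579119 (mod 81895951) write S = 38579119 + 81895951t. Substituting into S ≡ 44 (mod 113) gives 81895951t ≡ 29 (mod 113), and since 105⁻¹ ≡ 14 (mod 113), t ≡ 67. Hence S ≡ 38579119 + 81895951·67 = 5525607836 (mod 9254242463).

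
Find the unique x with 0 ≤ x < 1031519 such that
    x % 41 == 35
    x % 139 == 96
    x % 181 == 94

588344

From x ≡ 35 (mod 41) write x = 35 + 41t. Substituting into x ≡ 96 (mod 139) gives 41t ≡ 61 (mod 139), and since 41⁻¹ ≡ 78 (mod 139), t ≡ 32. Hence x ≡ 35 + 41·32 = 1347 (mod 5699).
From x ≡ 1347 (mod 5699) write x = 1347 + 5699t. Substituting into x ≡ 94 (mod 181) gives 5699t ≡ 14 (mod 181), and since 88⁻¹ ≡ 72 (mod 181), t ≡ 103. Hence x ≡ 1347 + 5699·103 = 588344 (mod 1031519).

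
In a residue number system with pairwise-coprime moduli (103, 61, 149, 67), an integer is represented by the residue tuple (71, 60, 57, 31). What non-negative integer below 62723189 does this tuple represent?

60292460

The moduli are pairwise coprime; N = 103·61·149·67 = 62723189.
N/103 = 608963; 608963 ≡ 27 (mod 103); 27·42 ≡ 1, so inverse 42.
N/61 = 1028249; 1028249 ≡ 33 (mod 61); 33·37 ≡ 1, so inverse 37.
N/149 = 420961; 420961 ≡ 36 (mod 149); 36·29 ≡ 1, so inverse 29.
N/67 = 936167; 936167 ≡ 43 (mod 67); 43·53 ≡ 1, so inverse 53.
x ≡ 71·608963·42 + 60·1028249·37 + 57·420961·29 + 31·936167·53 = 6332611360.
6332611360 mod 62723189 = 60292460.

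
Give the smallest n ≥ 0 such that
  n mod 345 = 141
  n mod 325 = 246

gcd(345, 325) = 5 and 5 | (246 − 141), so the pair is consistent; merging gives n ≡ 18771 (mod 22425), where 22425 = lcm(345, 325).
The solution is unique modulo lcm(345, 325) = 22425.

18771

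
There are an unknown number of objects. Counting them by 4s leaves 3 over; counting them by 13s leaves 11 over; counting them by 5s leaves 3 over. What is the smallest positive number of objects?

Combine the congruences pairwise.
From N ≡ 3 (mod 4) write N = 3 + 4t. Substituting into N ≡ 11 (mod 13) gives 4t ≡ 8 (mod 13), and since 4⁻¹ ≡ 10 (mod 13), t ≡ 2. Hence N ≡ 3 + 4·2 = 11 (mod 52).
From N ≡ 11 (mod 52) write N = 11 + 52t. Substituting into N ≡ 3 (mod 5) gives 52t ≡ 2 (mod 5), and since 2⁻¹ ≡ 3 (mod 5), t ≡ 1. Hence N ≡ 11 + 52·1 = 63 (mod 260).

63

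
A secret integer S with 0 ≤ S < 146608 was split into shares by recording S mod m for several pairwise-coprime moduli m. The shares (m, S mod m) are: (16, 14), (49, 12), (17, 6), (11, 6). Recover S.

The moduli are pairwise coprime; N = 16·49·17·11 = 146608.
N/16 = 9163; 9163 ≡ 11 (mod 16); 11·3 ≡ 1, so inverse 3.
N/49 = 2992; 2992 ≡ 3 (mod 49); 3·33 ≡ 1, so inverse 33.
N/17 = 8624; 8624 ≡ 5 (mod 17); 5·7 ≡ 1, so inverse 7.
N/11 = 13328; 13328 ≡ 7 (mod 11); 7·8 ≡ 1, so inverse 8.
S ≡ 14·9163·3 + 12·2992·33 + 6·8624·7 + 6·13328·8 = 2571630.
2571630 mod 146608 = 79294.

79294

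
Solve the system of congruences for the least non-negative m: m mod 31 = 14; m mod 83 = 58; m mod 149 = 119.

From m ≡ 14 (mod 31) write m = 14 + 31t. Substituting into m ≡ 58 (mod 83) gives 31t ≡ 44 (mod 83), and since 31⁻¹ ≡ 75 (mod 83), t ≡ 63. Hence m ≡ 14 + 31·63 = 1967 (mod 2573).
From m ≡ 1967 (mod 2573) write m = 1967 + 2573t. Substituting into m ≡ 119 (mod 149) gives 2573t ≡ 89 (mod 149), and since 40⁻¹ ≡ 41 (mod 149), t ≡ 73. Hence m ≡ 1967 + 2573·73 = 189796 (mod 383377).

189796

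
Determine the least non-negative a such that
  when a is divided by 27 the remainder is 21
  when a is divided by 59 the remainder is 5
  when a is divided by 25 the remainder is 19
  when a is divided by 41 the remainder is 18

902469

The moduli are pairwise coprime; N = 27·59·25·41 = 1632825.
N/27 = 60475; 60475 ≡ 22 (mod 27); 22·16 ≡ 1, so inverse 16.
N/59 = 27675; 27675 ≡ 4 (mod 59); 4·15 ≡ 1, so inverse 15.
N/25 = 65313; 65313 ≡ 13 (mod 25); 13·2 ≡ 1, so inverse 2.
N/41 = 39825; 39825 ≡ 14 (mod 41); 14·3 ≡ 1, so inverse 3.
a ≡ 21·60475·16 + 5·27675·15 + 19·65313·2 + 18·39825·3 = 27027669.
27027669 mod 1632825 = 902469.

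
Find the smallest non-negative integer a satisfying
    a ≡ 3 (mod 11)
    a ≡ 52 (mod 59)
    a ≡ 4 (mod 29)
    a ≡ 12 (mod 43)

561850

The moduli are pairwise coprime; N = 11·59·29·43 = 809303.
N/11 = 73573; 73573 ≡ 5 (mod 11); 5·9 ≡ 1, so inverse 9.
N/59 = 13717; 13717 ≡ 29 (mod 59); 29·57 ≡ 1, so inverse 57.
N/29 = 27907; 27907 ≡ 9 (mod 29); 9·13 ≡ 1, so inverse 13.
N/43 = 18821; 18821 ≡ 30 (mod 43); 30·33 ≡ 1, so inverse 33.
a ≡ 3·73573·9 + 52·13717·57 + 4·27907·13 + 12·18821·33 = 51547939.
51547939 mod 809303 = 561850.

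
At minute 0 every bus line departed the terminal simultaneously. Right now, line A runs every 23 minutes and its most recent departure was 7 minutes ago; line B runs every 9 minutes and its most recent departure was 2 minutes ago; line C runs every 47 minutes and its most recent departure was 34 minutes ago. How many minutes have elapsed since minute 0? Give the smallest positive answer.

From t ≡ 7 (mod 23) write t = 7 + 23s. Substituting into t ≡ 2 (mod 9) gives 23s ≡ 4 (mod 9), and since 5⁻¹ ≡ 2 (mod 9), s ≡ 8. Hence t ≡ 7 + 23·8 = 191 (mod 207).
From t ≡ 191 (mod 207) write t = 191 + 207s. Substituting into t ≡ 34 (mod 47) gives 207s ≡ 31 (mod 47), and since 19⁻¹ ≡ 5 (mod 47), s ≡ 14. Hence t ≡ 191 + 207·14 = 3089 (mod 9729).

3089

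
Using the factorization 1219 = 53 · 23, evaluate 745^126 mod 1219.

Mod 53: 745 ≡ 3; by Fermat, exponent reduces to 126 mod 52 = 22; 3^22 ≡ 17 (mod 53).
Mod 23: 745 ≡ 9; by Fermat, exponent reduces to 126 mod 22 = 16; 9^16 ≡ 8 (mod 23).
Combine by CRT: x ≡ 17 (mod 53), x ≡ 8 (mod 23) ⇒ x ≡ 123 (mod 1219).

123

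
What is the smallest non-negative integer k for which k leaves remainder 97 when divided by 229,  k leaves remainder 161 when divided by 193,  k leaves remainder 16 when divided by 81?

The moduli are pairwise coprime; N = 229·193·81 = 3579957.
N/229 = 15633; 15633 ≡ 61 (mod 229); 61·214 ≡ 1, so inverse 214.
N/193 = 18549; 18549 ≡ 21 (mod 193); 21·46 ≡ 1, so inverse 46.
N/81 = 44197; 44197 ≡ 52 (mod 81); 52·67 ≡ 1, so inverse 67.
k ≡ 97·15633·214 + 161·18549·46 + 16·44197·67 = 509262892.
509262892 mod 3579957 = 908998.

908998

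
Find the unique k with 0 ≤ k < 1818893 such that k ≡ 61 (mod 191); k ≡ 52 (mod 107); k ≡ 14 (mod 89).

Combine the congruences pairwise.
From k ≡ 61 (mod 191) write k = 61 + 191t. Substituting into k ≡ 52 (mod 107) gives 191t ≡ 98 (mod 107), and since 84⁻¹ ≡ 93 (mod 107), t ≡ 19. Hence k ≡ 61 + 191·19 = 3690 (mod 20437).
From k ≡ 3690 (mod 20437) write k = 3690 + 20437t. Substituting into k ≡ 14 (mod 89) gives 20437t ≡ 62 (mod 89), and since 56⁻¹ ≡ 62 (mod 89), t ≡ 17. Hence k ≡ 3690 + 20437·17 = 351119 (mod 1818893).

351119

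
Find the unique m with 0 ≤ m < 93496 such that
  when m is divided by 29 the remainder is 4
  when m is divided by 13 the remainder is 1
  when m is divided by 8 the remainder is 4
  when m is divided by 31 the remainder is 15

The moduli are pairwise coprime; N = 29·13·8·31 = 93496.
N/29 = 3224; 3224 ≡ 5 (mod 29); 5·6 ≡ 1, so inverse 6.
N/13 = 7192; 7192 ≡ 3 (mod 13); 3·9 ≡ 1, so inverse 9.
N/8 = 11687; 11687 ≡ 7 (mod 8); 7·7 ≡ 1, so inverse 7.
N/31 = 3016; 3016 ≡ 9 (mod 31); 9·7 ≡ 1, so inverse 7.
m ≡ 4·3224·6 + 1·7192·9 + 4·11687·7 + 15·3016·7 = 786020.
786020 mod 93496 = 38052.

38052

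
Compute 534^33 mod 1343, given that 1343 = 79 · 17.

Mod 79: 534 ≡ 60; 60^33 ≡ 27 (mod 79).
Mod 17: 534 ≡ 7; by Fermat, exponent reduces to 33 mod 16 = 1; 7^1 ≡ 7 (mod 17).
Combine by CRT: x ≡ 27 (mod 79), x ≡ 7 (mod 17) ⇒ x ≡ 738 (mod 1343).

738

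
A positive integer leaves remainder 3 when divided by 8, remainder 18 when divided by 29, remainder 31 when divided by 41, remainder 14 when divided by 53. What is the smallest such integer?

6427

From x ≡ 3 (mod 8) write x = 3 + 8t. Substituting into x ≡ 18 (mod 29) gives 8t ≡ 15 (mod 29), and since 8⁻¹ ≡ 11 (mod 29), t ≡ 20. Hence x ≡ 3 + 8·20 = 163 (mod 232).
From x ≡ 163 (mod 232) write x = 163 + 232t. Substituting into x ≡ 31 (mod 41) gives 232t ≡ 32 (mod 41), and since 27⁻¹ ≡ 38 (mod 41), t ≡ 27. Hence x ≡ 163 + 232·27 = 6427 (mod 9512).
From x ≡ 6427 (mod 9512) write x = 6427 + 9512t. Substituting into x ≡ 14 (mod 53) gives 9512t ≡ 0 (mod 53), and since 25⁻¹ ≡ 17 (mod 53), t ≡ 0. Hence x ≡ 6427 + 9512·0 = 6427 (mod 504136).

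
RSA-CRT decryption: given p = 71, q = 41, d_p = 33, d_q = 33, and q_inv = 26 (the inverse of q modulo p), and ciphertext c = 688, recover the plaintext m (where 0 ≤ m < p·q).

m₁ = c^(d_p) mod p: c ≡ 49 (mod 71), and 49^33 mod 71 = 60.
m₂ = c^(d_q) mod q: c ≡ 32 (mod 41), and 32^33 mod 41 = 32.
h = q_inv·(m₁ − m₂) mod p = 26·(60 − 32) mod 71 = 18.
m = m₂ + h·q = 32 + 18·41 = 770.

770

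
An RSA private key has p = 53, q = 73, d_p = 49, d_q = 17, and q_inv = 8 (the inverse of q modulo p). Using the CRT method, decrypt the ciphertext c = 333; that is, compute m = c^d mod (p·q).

2466

m₁ = c^(d_p) mod p: c ≡ 15 (mod 53), and 15^49 mod 53 = 28.
m₂ = c^(d_q) mod q: c ≡ 41 (mod 73), and 41^17 mod 73 = 57.
h = q_inv·(m₁ − m₂) mod p = 8·(28 − 57) mod 53 = 33.
m = m₂ + h·q = 57 + 33·73 = 2466.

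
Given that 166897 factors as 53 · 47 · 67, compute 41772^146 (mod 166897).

11809

Mod 53: 41772 ≡ 8; by Fermat, exponent reduces to 146 mod 52 = 42; 8^42 ≡ 43 (mod 53).
Mod 47: 41772 ≡ 36; by Fermat, exponent reduces to 146 mod 46 = 8; 36^8 ≡ 12 (mod 47).
Mod 67: 41772 ≡ 31; by Fermat, exponent reduces to 146 mod 66 = 14; 31^14 ≡ 17 (mod 67).
Combine by CRT: x ≡ 43 (mod 53), x ≡ 12 (mod 47), x ≡ 17 (mod 67) ⇒ x ≡ 11809 (mod 166897).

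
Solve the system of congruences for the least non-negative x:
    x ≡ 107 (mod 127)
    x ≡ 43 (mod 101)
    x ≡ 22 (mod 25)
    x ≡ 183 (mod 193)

The moduli are pairwise coprime; N = 127·101·25·193 = 61890275.
N/127 = 487325; 487325 ≡ 26 (mod 127); 26·44 ≡ 1, so inverse 44.
N/101 = 612775; 612775 ≡ 8 (mod 101); 8·38 ≡ 1, so inverse 38.
N/25 = 2475611; 2475611 ≡ 11 (mod 25); 11·16 ≡ 1, so inverse 16.
N/193 = 320675; 320675 ≡ 102 (mod 193); 102·123 ≡ 1, so inverse 123.
x ≡ 107·487325·44 + 43·612775·38 + 22·2475611·16 + 183·320675·123 = 11385089097.
11385089097 mod 61890275 = 59168772.

59168772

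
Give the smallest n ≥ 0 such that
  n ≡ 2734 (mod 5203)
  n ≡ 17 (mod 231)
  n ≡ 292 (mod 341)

Combine the congruences pairwise.
gcd(5203, 231) = 11 and 11 | (17 − 2734), so the pair is consistent; merging gives n ≡ 54764 (mod 109263), where 109263 = lcm(5203, 231).
gcd(109263, 341) = 11 and 11 | (292 − 54764), so the pair is consistent; merging gives n ≡ 382553 (mod 3387153), where 3387153 = lcm(109263, 341).
The solution is unique modulo lcm(5203, 231, 341) = 3387153.

382553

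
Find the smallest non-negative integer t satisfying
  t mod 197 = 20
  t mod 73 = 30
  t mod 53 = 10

382988

From t ≡ 20 (mod 197) write t = 20 + 197s. Substituting into t ≡ 30 (mod 73) gives 197s ≡ 10 (mod 73), and since 51⁻¹ ≡ 63 (mod 73), s ≡ 46. Hence t ≡ 20 + 197·46 = 9082 (mod 14381).
From t ≡ 9082 (mod 14381) write t = 9082 + 14381s. Substituting into t ≡ 10 (mod 53) gives 14381s ≡ 44 (mod 53), and since 18⁻¹ ≡ 3 (mod 53), s ≡ 26. Hence t ≡ 9082 + 14381·26 = 382988 (mod 762193).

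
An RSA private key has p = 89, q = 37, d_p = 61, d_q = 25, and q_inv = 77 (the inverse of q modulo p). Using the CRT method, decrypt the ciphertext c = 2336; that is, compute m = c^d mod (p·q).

2091

m₁ = c^(d_p) mod p: c ≡ 22 (mod 89), and 22^61 mod 89 = 44.
m₂ = c^(d_q) mod q: c ≡ 5 (mod 37), and 5^25 mod 37 = 19.
h = q_inv·(m₁ − m₂) mod p = 77·(44 − 19) mod 89 = 56.
m = m₂ + h·q = 19 + 56·37 = 2091.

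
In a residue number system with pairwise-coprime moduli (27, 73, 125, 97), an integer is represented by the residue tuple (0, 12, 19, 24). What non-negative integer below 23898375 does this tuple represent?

From x ≡ 0 (mod 27) write x = 0 + 27t. Substituting into x ≡ 12 (mod 73) gives 27t ≡ 12 (mod 73), and since 27⁻¹ ≡ 46 (mod 73), t ≡ 41. Hence x ≡ 0 + 27·41 = 1107 (mod 1971).
From x ≡ 1107 (mod 1971) write x = 1107 + 1971t. Substituting into x ≡ 19 (mod 125) gives 1971t ≡ 37 (mod 125), and since 96⁻¹ ≡ 56 (mod 125), t ≡ 72. Hence x ≡ 1107 + 1971·72 = 143019 (mod 246375).
From x ≡ 143019 (mod 246375) write x = 143019 + 246375t. Substituting into x ≡ 24 (mod 97) gives 246375t ≡ 80 (mod 97), and since 92⁻¹ ≡ 58 (mod 97), t ≡ 81. Hence x ≡ 143019 + 246375·81 = 20099394 (mod 23898375).

20099394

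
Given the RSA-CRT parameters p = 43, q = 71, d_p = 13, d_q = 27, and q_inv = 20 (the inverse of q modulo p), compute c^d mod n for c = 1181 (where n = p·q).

2728

m₁ = c^(d_p) mod p: c ≡ 20 (mod 43), and 20^13 mod 43 = 19.
m₂ = c^(d_q) mod q: c ≡ 45 (mod 71), and 45^27 mod 71 = 30.
h = q_inv·(m₁ − m₂) mod p = 20·(19 − 30) mod 43 = 38.
m = m₂ + h·q = 30 + 38·71 = 2728.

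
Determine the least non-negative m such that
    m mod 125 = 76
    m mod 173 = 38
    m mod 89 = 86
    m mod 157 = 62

266680576

The moduli are pairwise coprime; N = 125·173·89·157 = 302166125.
N/125 = 2417329; 2417329 ≡ 79 (mod 125); 79·19 ≡ 1, so inverse 19.
N/173 = 1746625; 1746625 ≡ 17 (mod 173); 17·112 ≡ 1, so inverse 112.
N/89 = 3395125; 3395125 ≡ 42 (mod 89); 42·53 ≡ 1, so inverse 53.
N/157 = 1924625; 1924625 ≡ 119 (mod 157); 119·95 ≡ 1, so inverse 95.
m ≡ 76·2417329·19 + 38·1746625·112 + 86·3395125·53 + 62·1924625·95 = 37735280076.
37735280076 mod 302166125 = 266680576.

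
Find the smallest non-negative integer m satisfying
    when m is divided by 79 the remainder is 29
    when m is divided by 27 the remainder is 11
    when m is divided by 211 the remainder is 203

The moduli are pairwise coprime; N = 79·27·211 = 450063.
N/79 = 5697; 5697 ≡ 9 (mod 79); 9·44 ≡ 1, so inverse 44.
N/27 = 16669; 16669 ≡ 10 (mod 27); 10·19 ≡ 1, so inverse 19.
N/211 = 2133; 2133 ≡ 23 (mod 211); 23·156 ≡ 1, so inverse 156.
m ≡ 29·5697·44 + 11·16669·19 + 203·2133·156 = 78301037.
78301037 mod 450063 = 440138.

440138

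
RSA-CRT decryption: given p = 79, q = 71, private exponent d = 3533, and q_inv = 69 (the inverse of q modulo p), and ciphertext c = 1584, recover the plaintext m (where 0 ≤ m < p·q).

1076

d_p = d mod (p−1) = 3533 mod 78 = 23; d_q = d mod (q−1) = 33.
m₁ = c^(d_p) mod p: c ≡ 4 (mod 79), and 4^23 mod 79 = 49.
m₂ = c^(d_q) mod q: c ≡ 22 (mod 71), and 22^33 mod 71 = 11.
h = q_inv·(m₁ − m₂) mod p = 69·(49 − 11) mod 79 = 15.
m = m₂ + h·q = 11 + 15·71 = 1076.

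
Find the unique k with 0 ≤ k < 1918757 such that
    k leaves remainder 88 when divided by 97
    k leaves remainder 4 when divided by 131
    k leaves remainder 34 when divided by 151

29479

The moduli are pairwise coprime; N = 97·131·151 = 1918757.
N/97 = 19781; 19781 ≡ 90 (mod 97); 90·83 ≡ 1, so inverse 83.
N/131 = 14647; 14647 ≡ 106 (mod 131); 106·110 ≡ 1, so inverse 110.
N/151 = 12707; 12707 ≡ 23 (mod 151); 23·46 ≡ 1, so inverse 46.
k ≡ 88·19781·83 + 4·14647·110 + 34·12707·46 = 170798852.
170798852 mod 1918757 = 29479.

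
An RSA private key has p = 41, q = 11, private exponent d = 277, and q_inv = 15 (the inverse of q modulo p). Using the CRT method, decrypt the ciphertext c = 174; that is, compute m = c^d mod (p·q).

d_p = d mod (p−1) = 277 mod 40 = 37; d_q = d mod (q−1) = 7.
m₁ = c^(d_p) mod p: c ≡ 10 (mod 41), and 10^37 mod 41 = 18.
m₂ = c^(d_q) mod q: c ≡ 9 (mod 11), and 9^7 mod 11 = 4.
h = q_inv·(m₁ − m₂) mod p = 15·(18 − 4) mod 41 = 5.
m = m₂ + h·q = 4 + 5·11 = 59.

59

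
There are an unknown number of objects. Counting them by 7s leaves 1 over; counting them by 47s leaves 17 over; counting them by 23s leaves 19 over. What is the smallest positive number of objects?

3354

The moduli are pairwise coprime; M = 7·47·23 = 7567.
M/7 = 1081; 1081 ≡ 3 (mod 7); 3·5 ≡ 1, so inverse 5.
M/47 = 161; 161 ≡ 20 (mod 47); 20·40 ≡ 1, so inverse 40.
M/23 = 329; 329 ≡ 7 (mod 23); 7·10 ≡ 1, so inverse 10.
N ≡ 1·1081·5 + 17·161·40 + 19·329·10 = 177395.
177395 mod 7567 = 3354.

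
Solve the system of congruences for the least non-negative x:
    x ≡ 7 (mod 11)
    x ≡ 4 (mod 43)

From x ≡ 7 (mod 11) write x = 7 + 11t. Substituting into x ≡ 4 (mod 43) gives 11t ≡ 40 (mod 43), and since 11⁻¹ ≡ 4 (mod 43), t ≡ 31. Hence x ≡ 7 + 11·31 = 348 (mod 473).

348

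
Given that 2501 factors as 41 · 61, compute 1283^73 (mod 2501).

Mod 41: 1283 ≡ 12; by Fermat, exponent reduces to 73 mod 40 = 33; 12^33 ≡ 28 (mod 41).
Mod 61: 1283 ≡ 2; by Fermat, exponent reduces to 73 mod 60 = 13; 2^13 ≡ 18 (mod 61).
Combine by CRT: x ≡ 28 (mod 41), x ≡ 18 (mod 61) ⇒ x ≡ 1299 (mod 2501).

1299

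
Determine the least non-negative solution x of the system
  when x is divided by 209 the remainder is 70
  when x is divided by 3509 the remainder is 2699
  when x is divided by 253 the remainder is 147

462378

gcd(209, 3509) = 11 and 11 | (2699 − 70), so the pair is consistent; merging gives x ≡ 62352 (mod 66671), where 66671 = lcm(209, 3509).
gcd(66671, 253) = 11 and 11 | (147 − 62352), so the pair is consistent; merging gives x ≡ 462378 (mod 1533433), where 1533433 = lcm(66671, 253).
The solution is unique modulo lcm(209, 3509, 253) = 1533433.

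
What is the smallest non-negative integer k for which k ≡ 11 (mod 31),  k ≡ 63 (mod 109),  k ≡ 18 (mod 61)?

144161

The moduli are pairwise coprime; N = 31·109·61 = 206119.
N/31 = 6649; 6649 ≡ 15 (mod 31); 15·29 ≡ 1, so inverse 29.
N/109 = 1891; 1891 ≡ 38 (mod 109); 38·66 ≡ 1, so inverse 66.
N/61 = 3379; 3379 ≡ 24 (mod 61); 24·28 ≡ 1, so inverse 28.
k ≡ 11·6649·29 + 63·1891·66 + 18·3379·28 = 11686825.
11686825 mod 206119 = 144161.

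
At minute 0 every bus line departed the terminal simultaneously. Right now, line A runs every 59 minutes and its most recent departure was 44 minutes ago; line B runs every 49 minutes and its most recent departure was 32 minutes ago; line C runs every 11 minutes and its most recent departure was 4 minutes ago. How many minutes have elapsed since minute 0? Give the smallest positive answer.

The moduli are pairwise coprime; N = 59·49·11 = 31801.
N/59 = 539; 539 ≡ 8 (mod 59); 8·37 ≡ 1, so inverse 37.
N/49 = 649; 649 ≡ 12 (mod 49); 12·45 ≡ 1, so inverse 45.
N/11 = 2891; 2891 ≡ 9 (mod 11); 9·5 ≡ 1, so inverse 5.
t ≡ 44·539·37 + 32·649·45 + 4·2891·5 = 1869872.
1869872 mod 31801 = 25414.

25414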